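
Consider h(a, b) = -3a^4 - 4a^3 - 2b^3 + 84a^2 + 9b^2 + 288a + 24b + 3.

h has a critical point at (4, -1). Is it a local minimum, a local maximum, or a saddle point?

The mixed partial ∂²h/∂a∂b is 0, so the Hessian at any point is diag(h_aa, h_bb) = diag(12(-3a^2 - 2a + 14), 6(-2b + 3)).
At (4, -1): H = diag(-504, 30).
The eigenvalues have opposite signs, so H is indefinite: a saddle point.

saddle point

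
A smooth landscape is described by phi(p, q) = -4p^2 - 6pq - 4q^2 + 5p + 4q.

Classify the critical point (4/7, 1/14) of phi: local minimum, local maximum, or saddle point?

local maximum

The Hessian of phi is constant: H = [[-8, -6], [-6, -8]].
det(H) = (-8)·(-8) − (-6)² = 28.
det(H) > 0 and tr(H) = -16 < 0, so H is negative definite and the point is a local maximum.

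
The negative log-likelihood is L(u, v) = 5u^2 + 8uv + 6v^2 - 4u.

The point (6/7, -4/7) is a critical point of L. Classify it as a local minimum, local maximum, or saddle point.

local minimum

The Hessian of L is constant: H = [[10, 8], [8, 12]].
det(H) = 10·12 − 8² = 56.
det(H) > 0 and tr(H) = 22 > 0, so H is positive definite and the point is a local minimum.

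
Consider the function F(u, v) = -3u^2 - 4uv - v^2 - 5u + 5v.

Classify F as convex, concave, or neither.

neither

F is quadratic, so its Hessian is the constant matrix H = [[-6, -4], [-4, -2]].
det(H) = -4, tr(H) = -8.
det(H) < 0, so H is indefinite: neither convex nor concave.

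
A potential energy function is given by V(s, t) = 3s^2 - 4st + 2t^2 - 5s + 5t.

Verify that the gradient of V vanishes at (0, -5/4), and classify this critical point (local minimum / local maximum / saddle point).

∇V = (6s - 4t - 5, -4s + 4t + 5); substituting (0, -5/4) gives ∇V = (0, 0), so (0, -5/4) is indeed a critical point.
The Hessian of V is constant: H = [[6, -4], [-4, 4]].
det(H) = 6·4 − (-4)² = 8.
det(H) > 0 and tr(H) = 10 > 0, so H is positive definite and the point is a local minimum.

local minimum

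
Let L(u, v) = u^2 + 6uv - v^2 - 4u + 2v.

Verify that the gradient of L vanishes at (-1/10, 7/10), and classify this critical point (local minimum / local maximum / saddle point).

∇L = (2u + 6v - 4, 6u - 2v + 2); substituting (-1/10, 7/10) gives ∇L = (0, 0), so (-1/10, 7/10) is indeed a critical point.
The Hessian of L is constant: H = [[2, 6], [6, -2]].
det(H) = 2·(-2) − 6² = -40.
Since det(H) < 0, H is indefinite and the critical point is a saddle point.

saddle point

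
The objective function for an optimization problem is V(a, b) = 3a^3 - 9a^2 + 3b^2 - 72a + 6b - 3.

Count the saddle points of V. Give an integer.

V separates as a function of a plus a function of b, so ∇V=0 decouples.
∂V/∂a = 9(a - 4)(a + 2) = 0 at a ∈ {-2, 4}; ∂V/∂b = 6(b + 1) = 0 at b ∈ {-1}.
The Hessian is diagonal: diag(V_aa, V_bb). Second derivatives: V_aa(-2)=-54, V_aa(4)=54; V_bb(-1)=6.
Saddle points occur where the two diagonal entries have opposite signs: (-2, -1). Count: 1.

1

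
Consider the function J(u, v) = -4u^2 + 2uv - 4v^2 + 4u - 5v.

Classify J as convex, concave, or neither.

concave

J is quadratic, so its Hessian is the constant matrix H = [[-8, 2], [2, -8]].
det(H) = 60, tr(H) = -16.
det(H) > 0 and tr(H) < 0, so H is negative definite everywhere: concave.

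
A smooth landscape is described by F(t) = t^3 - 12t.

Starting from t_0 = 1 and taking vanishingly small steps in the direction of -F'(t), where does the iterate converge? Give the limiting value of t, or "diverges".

2

F'(t) = 3(t - 2)(t + 2), so F'(1) = -9.
Gradient descent moves in the -F' direction, i.e. t is increasing.
The nearest critical point in that direction is t = 2, where F'' = 12 > 0 (a local minimum). The iterate converges there.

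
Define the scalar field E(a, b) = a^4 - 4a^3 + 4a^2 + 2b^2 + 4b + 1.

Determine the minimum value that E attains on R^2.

-1

E(a,b) separates as P(a) + Q(b) + 1, so its minimum is min P + min Q + 1.
P'(a) = 4a(a - 2)(a - 1) vanishes at a ∈ {0, 1, 2}; Q'(b) = 4b + 4 vanishes at b ∈ {-1}.
Local minima of P (where P''>0): P(0)=0, P(2)=0. Local minima of Q: Q(-1)=-2.
So the global minimum of E is P(0) + Q(-1) + 1 = 0 − 2 + 1 = -1, attained at (0, -1).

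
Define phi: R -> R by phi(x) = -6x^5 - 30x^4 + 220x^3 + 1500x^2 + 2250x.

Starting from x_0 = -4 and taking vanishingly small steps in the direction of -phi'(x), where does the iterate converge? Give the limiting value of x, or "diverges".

phi'(x) = -30(x - 5)(x + 1)(x + 3)(x + 5), so phi'(-4) = 810.
Gradient descent moves in the -phi' direction, i.e. x is decreasing.
The nearest critical point in that direction is x = -5, where phi'' = 2400 > 0 (a local minimum). The iterate converges there.

-5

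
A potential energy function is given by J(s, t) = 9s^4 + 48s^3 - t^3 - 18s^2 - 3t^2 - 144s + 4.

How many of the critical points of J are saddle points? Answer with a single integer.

3

J separates as a function of s plus a function of t, so ∇J=0 decouples.
∂J/∂s = 36(s - 1)(s + 1)(s + 4) = 0 at s ∈ {-4, -1, 1}; ∂J/∂t = -3t(t + 2) = 0 at t ∈ {-2, 0}.
The Hessian is diagonal: diag(J_ss, J_tt). Second derivatives: J_ss(-4)=540, J_ss(-1)=-216, J_ss(1)=360; J_tt(-2)=6, J_tt(0)=-6.
Saddle points occur where the two diagonal entries have opposite signs: (-4, 0), (-1, -2), (1, 0). Count: 3.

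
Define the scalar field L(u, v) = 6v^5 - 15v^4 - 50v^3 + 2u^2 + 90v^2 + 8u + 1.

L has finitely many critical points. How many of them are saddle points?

2

L separates as a function of u plus a function of v, so ∇L=0 decouples.
∂L/∂u = 4(u + 2) = 0 at u ∈ {-2}; ∂L/∂v = 30v(v - 3)(v - 1)(v + 2) = 0 at v ∈ {-2, 0, 1, 3}.
The Hessian is diagonal: diag(L_uu, L_vv). Second derivatives: L_uu(-2)=4; L_vv(-2)=-900, L_vv(0)=180, L_vv(1)=-180, L_vv(3)=900.
Saddle points occur where the two diagonal entries have opposite signs: (-2, -2), (-2, 1). Count: 2.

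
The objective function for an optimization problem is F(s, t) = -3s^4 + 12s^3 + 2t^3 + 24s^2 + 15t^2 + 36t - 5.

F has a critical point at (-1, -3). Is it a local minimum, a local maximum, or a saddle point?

local maximum

The mixed partial ∂²F/∂s∂t is 0, so the Hessian at any point is diag(F_ss, F_tt) = diag(12(-3s^2 + 6s + 4), 6(2t + 5)).
At (-1, -3): H = diag(-60, -6).
Both eigenvalues are negative, so H is negative definite: a local maximum.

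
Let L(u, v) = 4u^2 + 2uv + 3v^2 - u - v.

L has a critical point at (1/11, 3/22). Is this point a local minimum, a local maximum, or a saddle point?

The Hessian of L is constant: H = [[8, 2], [2, 6]].
det(H) = 8·6 − 2² = 44.
det(H) > 0 and tr(H) = 14 > 0, so H is positive definite and the point is a local minimum.

local minimum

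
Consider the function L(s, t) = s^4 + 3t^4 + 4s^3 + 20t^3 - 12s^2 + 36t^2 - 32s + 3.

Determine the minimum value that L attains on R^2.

L(s,t) separates as P(s) + Q(t) + 3, so its minimum is min P + min Q + 3.
P'(s) = 4(s - 2)(s + 1)(s + 4) vanishes at s ∈ {-4, -1, 2}; Q'(t) = 12t(t + 2)(t + 3) vanishes at t ∈ {-3, -2, 0}.
Local minima of P (where P''>0): P(-4)=-64, P(2)=-64. Local minima of Q: Q(-3)=27, Q(0)=0.
So the global minimum of L is P(-4) + Q(0) + 3 = -64 + 0 + 3 = -61, attained at (-4, 0).

-61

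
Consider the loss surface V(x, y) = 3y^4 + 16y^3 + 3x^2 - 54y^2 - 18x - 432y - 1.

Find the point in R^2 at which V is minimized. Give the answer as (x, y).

(3, 3)

V(x,y) separates as P(x) + Q(y) − 1, so its minimum is min P + min Q − 1.
P'(x) = 6x - 18 vanishes at x ∈ {3}; Q'(y) = 12(y - 3)(y + 3)(y + 4) vanishes at y ∈ {-4, -3, 3}.
Local minima of P (where P''>0): P(3)=-27. Local minima of Q: Q(-4)=608, Q(3)=-1107.
So the global minimum of V is P(3) + Q(3) − 1 = -27 − 1107 − 1 = -1135, attained at (3, 3).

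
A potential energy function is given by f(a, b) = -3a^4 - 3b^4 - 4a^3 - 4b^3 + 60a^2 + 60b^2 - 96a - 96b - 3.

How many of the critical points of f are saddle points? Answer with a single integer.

f separates as a function of a plus a function of b, so ∇f=0 decouples.
∂f/∂a = -12(a - 2)(a - 1)(a + 4) = 0 at a ∈ {-4, 1, 2}; ∂f/∂b = -12(b - 2)(b - 1)(b + 4) = 0 at b ∈ {-4, 1, 2}.
The Hessian is diagonal: diag(f_aa, f_bb). Second derivatives: f_aa(-4)=-360, f_aa(1)=60, f_aa(2)=-72; f_bb(-4)=-360, f_bb(1)=60, f_bb(2)=-72.
Saddle points occur where the two diagonal entries have opposite signs: (-4, 1), (1, -4), (1, 2), (2, 1). Count: 4.

4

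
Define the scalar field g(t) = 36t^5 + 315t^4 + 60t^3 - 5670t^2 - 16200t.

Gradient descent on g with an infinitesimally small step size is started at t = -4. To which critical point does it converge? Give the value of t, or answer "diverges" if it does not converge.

-3

g'(t) = 180(t - 3)(t + 2)(t + 3)(t + 5), so g'(-4) = -2520.
Gradient descent moves in the -g' direction, i.e. t is increasing.
The nearest critical point in that direction is t = -3, where g'' = 2160 > 0 (a local minimum). The iterate converges there.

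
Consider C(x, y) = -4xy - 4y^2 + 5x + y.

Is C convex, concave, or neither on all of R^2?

neither

C is quadratic, so its Hessian is the constant matrix H = [[0, -4], [-4, -8]].
det(H) = -16, tr(H) = -8.
det(H) < 0, so H is indefinite: neither convex nor concave.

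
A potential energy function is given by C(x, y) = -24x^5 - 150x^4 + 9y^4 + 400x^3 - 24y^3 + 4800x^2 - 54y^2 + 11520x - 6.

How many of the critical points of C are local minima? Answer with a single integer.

C separates as a function of x plus a function of y, so ∇C=0 decouples.
∂C/∂x = -120(x - 4)(x + 2)(x + 3)(x + 4) = 0 at x ∈ {-4, -3, -2, 4}; ∂C/∂y = 36y(y - 3)(y + 1) = 0 at y ∈ {-1, 0, 3}.
The Hessian is diagonal: diag(C_xx, C_yy). Second derivatives: C_xx(-4)=1920, C_xx(-3)=-840, C_xx(-2)=1440, C_xx(4)=-40320; C_yy(-1)=144, C_yy(0)=-108, C_yy(3)=432.
Local minima occur where both diagonal entries positive: (-4, -1), (-4, 3), (-2, -1), (-2, 3). Count: 4.

4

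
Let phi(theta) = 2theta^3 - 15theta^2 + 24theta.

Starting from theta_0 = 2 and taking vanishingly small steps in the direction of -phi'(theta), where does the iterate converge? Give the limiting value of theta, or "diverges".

phi'(theta) = 6(theta - 4)(theta - 1), so phi'(2) = -12.
Gradient descent moves in the -phi' direction, i.e. theta is increasing.
The nearest critical point in that direction is theta = 4, where phi'' = 18 > 0 (a local minimum). The iterate converges there.

4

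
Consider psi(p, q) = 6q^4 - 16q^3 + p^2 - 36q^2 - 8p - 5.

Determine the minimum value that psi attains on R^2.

psi(p,q) separates as A(p) + B(q) − 5, so its minimum is min A + min B − 5.
A'(p) = 2p - 8 vanishes at p ∈ {4}; B'(q) = 24q(q - 3)(q + 1) vanishes at q ∈ {-1, 0, 3}.
Local minima of A (where A''>0): A(4)=-16. Local minima of B: B(-1)=-14, B(3)=-270.
So the global minimum of psi is A(4) + B(3) − 5 = -16 − 270 − 5 = -291, attained at (4, 3).

-291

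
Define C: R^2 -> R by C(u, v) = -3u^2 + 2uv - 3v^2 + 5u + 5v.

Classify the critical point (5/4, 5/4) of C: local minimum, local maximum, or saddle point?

local maximum

The Hessian of C is constant: H = [[-6, 2], [2, -6]].
det(H) = (-6)·(-6) − 2² = 32.
det(H) > 0 and tr(H) = -12 < 0, so H is negative definite and the point is a local maximum.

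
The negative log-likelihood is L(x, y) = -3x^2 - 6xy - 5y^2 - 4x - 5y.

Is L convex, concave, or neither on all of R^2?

L is quadratic, so its Hessian is the constant matrix H = [[-6, -6], [-6, -10]].
det(H) = 24, tr(H) = -16.
det(H) > 0 and tr(H) < 0, so H is negative definite everywhere: concave.

concave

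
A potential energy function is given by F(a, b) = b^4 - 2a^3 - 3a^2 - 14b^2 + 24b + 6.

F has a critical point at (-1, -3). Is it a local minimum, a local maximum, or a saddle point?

The mixed partial ∂²F/∂a∂b is 0, so the Hessian at any point is diag(F_aa, F_bb) = diag(-6(2a + 1), 4(3b^2 - 7)).
At (-1, -3): H = diag(6, 80).
Both eigenvalues are positive, so H is positive definite: a local minimum.

local minimum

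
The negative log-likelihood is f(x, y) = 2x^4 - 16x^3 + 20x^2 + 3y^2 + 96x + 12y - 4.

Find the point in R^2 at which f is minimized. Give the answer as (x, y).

f(x,y) separates as P(x) + Q(y) − 4, so its minimum is min P + min Q − 4.
P'(x) = 8(x - 4)(x - 3)(x + 1) vanishes at x ∈ {-1, 3, 4}; Q'(y) = 6y + 12 vanishes at y ∈ {-2}.
Local minima of P (where P''>0): P(-1)=-58, P(4)=192. Local minima of Q: Q(-2)=-12.
So the global minimum of f is P(-1) + Q(-2) − 4 = -58 − 12 − 4 = -74, attained at (-1, -2).

(-1, -2)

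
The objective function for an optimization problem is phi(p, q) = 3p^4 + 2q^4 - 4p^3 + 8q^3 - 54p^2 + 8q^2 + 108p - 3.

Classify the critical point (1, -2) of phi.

The mixed partial ∂²phi/∂p∂q is 0, so the Hessian at any point is diag(phi_pp, phi_qq) = diag(12(3p^2 - 2p - 9), 8(3q^2 + 6q + 2)).
At (1, -2): H = diag(-96, 16).
The eigenvalues have opposite signs, so H is indefinite: a saddle point.

saddle point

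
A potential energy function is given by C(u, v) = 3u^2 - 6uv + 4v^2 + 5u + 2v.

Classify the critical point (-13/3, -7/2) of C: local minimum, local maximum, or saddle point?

local minimum

The Hessian of C is constant: H = [[6, -6], [-6, 8]].
det(H) = 6·8 − (-6)² = 12.
det(H) > 0 and tr(H) = 14 > 0, so H is positive definite and the point is a local minimum.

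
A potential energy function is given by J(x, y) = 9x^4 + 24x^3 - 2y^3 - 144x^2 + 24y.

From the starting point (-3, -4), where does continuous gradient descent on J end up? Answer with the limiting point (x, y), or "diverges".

J is separable, so gradient descent decouples: x follows -∂J/∂x, y follows -∂J/∂y.
∂J/∂x = 36x(x - 2)(x + 4); at x=-3 this is 540, so x decreases.
∂J/∂y = -6(y - 2)(y + 2); at y=-4 this is -72, so y increases.
x converges to its nearest critical value -4 (a local min of the x-part); y converges to -2. The iterate converges to (-4, -2).

(-4, -2)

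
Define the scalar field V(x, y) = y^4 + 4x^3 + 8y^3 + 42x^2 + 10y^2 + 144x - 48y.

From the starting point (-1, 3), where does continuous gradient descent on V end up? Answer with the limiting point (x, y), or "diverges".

V is separable, so gradient descent decouples: x follows -∂V/∂x, y follows -∂V/∂y.
∂V/∂x = 12(x + 3)(x + 4); at x=-1 this is 72, so x decreases.
∂V/∂y = 4(y - 1)(y + 3)(y + 4); at y=3 this is 336, so y decreases.
x converges to its nearest critical value -3 (a local min of the x-part); y converges to 1. The iterate converges to (-3, 1).

(-3, 1)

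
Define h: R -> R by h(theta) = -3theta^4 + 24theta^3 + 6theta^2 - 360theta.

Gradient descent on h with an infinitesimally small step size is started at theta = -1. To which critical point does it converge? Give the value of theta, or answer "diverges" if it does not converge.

3

h'(theta) = -12(theta - 5)(theta - 3)(theta + 2), so h'(-1) = -288.
Gradient descent moves in the -h' direction, i.e. theta is increasing.
The nearest critical point in that direction is theta = 3, where h'' = 120 > 0 (a local minimum). The iterate converges there.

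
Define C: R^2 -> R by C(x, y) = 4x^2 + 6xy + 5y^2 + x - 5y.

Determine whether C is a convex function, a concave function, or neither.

C is quadratic, so its Hessian is the constant matrix H = [[8, 6], [6, 10]].
det(H) = 44, tr(H) = 18.
det(H) > 0 and tr(H) > 0, so H is positive definite everywhere: convex.

convex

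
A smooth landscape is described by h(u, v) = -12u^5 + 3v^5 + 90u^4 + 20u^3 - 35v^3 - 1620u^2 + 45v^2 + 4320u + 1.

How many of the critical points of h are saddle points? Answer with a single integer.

h separates as a function of u plus a function of v, so ∇h=0 decouples.
∂h/∂u = -60(u - 4)(u - 3)(u - 2)(u + 3) = 0 at u ∈ {-3, 2, 3, 4}; ∂h/∂v = 15v(v - 2)(v - 1)(v + 3) = 0 at v ∈ {-3, 0, 1, 2}.
The Hessian is diagonal: diag(h_uu, h_vv). Second derivatives: h_uu(-3)=12600, h_uu(2)=-600, h_uu(3)=360, h_uu(4)=-840; h_vv(-3)=-900, h_vv(0)=90, h_vv(1)=-60, h_vv(2)=150.
Saddle points occur where the two diagonal entries have opposite signs: (-3, -3), (-3, 1), (2, 0), (2, 2), (3, -3), (3, 1), (4, 0), (4, 2). Count: 8.

8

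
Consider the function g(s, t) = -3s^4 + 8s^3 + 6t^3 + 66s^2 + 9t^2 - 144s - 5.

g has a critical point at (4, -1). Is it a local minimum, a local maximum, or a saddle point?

The mixed partial ∂²g/∂s∂t is 0, so the Hessian at any point is diag(g_ss, g_tt) = diag(12(-3s^2 + 4s + 11), 18(2t + 1)).
At (4, -1): H = diag(-252, -18).
Both eigenvalues are negative, so H is negative definite: a local maximum.

local maximum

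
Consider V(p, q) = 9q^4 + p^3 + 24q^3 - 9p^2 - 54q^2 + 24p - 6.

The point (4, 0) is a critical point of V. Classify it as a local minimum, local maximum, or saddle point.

saddle point

The mixed partial ∂²V/∂p∂q is 0, so the Hessian at any point is diag(V_pp, V_qq) = diag(6(p - 3), 36(3q^2 + 4q - 3)).
At (4, 0): H = diag(6, -108).
The eigenvalues have opposite signs, so H is indefinite: a saddle point.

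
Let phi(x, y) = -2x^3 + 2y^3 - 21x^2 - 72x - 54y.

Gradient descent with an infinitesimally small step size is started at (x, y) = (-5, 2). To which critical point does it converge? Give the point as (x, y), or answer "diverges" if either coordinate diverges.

(-4, 3)

phi is separable, so gradient descent decouples: x follows -∂phi/∂x, y follows -∂phi/∂y.
∂phi/∂x = -6(x + 3)(x + 4); at x=-5 this is -12, so x increases.
∂phi/∂y = 6(y - 3)(y + 3); at y=2 this is -30, so y increases.
x converges to its nearest critical value -4 (a local min of the x-part); y converges to 3. The iterate converges to (-4, 3).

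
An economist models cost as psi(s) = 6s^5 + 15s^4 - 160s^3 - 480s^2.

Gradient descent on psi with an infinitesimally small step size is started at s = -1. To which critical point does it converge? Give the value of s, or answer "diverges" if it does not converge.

-2

psi'(s) = 30s(s - 4)(s + 2)(s + 4), so psi'(-1) = 450.
Gradient descent moves in the -psi' direction, i.e. s is decreasing.
The nearest critical point in that direction is s = -2, where psi'' = 720 > 0 (a local minimum). The iterate converges there.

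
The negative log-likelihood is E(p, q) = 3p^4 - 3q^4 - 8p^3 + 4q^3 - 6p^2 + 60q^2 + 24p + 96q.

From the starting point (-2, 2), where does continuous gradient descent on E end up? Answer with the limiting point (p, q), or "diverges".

(-1, -1)

E is separable, so gradient descent decouples: p follows -∂E/∂p, q follows -∂E/∂q.
∂E/∂p = 12(p - 2)(p - 1)(p + 1); at p=-2 this is -144, so p increases.
∂E/∂q = -12(q - 4)(q + 1)(q + 2); at q=2 this is 288, so q decreases.
p converges to its nearest critical value -1 (a local min of the p-part); q converges to -1. The iterate converges to (-1, -1).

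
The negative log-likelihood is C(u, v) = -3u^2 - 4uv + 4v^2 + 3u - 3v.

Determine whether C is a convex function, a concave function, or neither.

C is quadratic, so its Hessian is the constant matrix H = [[-6, -4], [-4, 8]].
det(H) = -64, tr(H) = 2.
det(H) < 0, so H is indefinite: neither convex nor concave.

neither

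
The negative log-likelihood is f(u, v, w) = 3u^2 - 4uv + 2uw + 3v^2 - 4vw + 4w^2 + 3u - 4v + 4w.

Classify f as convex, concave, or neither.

f is quadratic, so its Hessian is the constant matrix H = [[6, -4, 2], [-4, 6, -4], [2, -4, 8]].
Leading principal minors: 6, 20, 104.
All positive ⇒ H ≻ 0 ⇒ convex.

convex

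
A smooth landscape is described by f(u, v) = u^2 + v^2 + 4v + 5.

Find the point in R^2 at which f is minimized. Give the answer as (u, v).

(0, -2)

f(u,v) separates as P(u) + Q(v) + 5, so its minimum is min P + min Q + 5.
P'(u) = 2u vanishes at u ∈ {0}; Q'(v) = 2v + 4 vanishes at v ∈ {-2}.
Local minima of P (where P''>0): P(0)=0. Local minima of Q: Q(-2)=-4.
So the global minimum of f is P(0) + Q(-2) + 5 = 0 − 4 + 5 = 1, attained at (0, -2).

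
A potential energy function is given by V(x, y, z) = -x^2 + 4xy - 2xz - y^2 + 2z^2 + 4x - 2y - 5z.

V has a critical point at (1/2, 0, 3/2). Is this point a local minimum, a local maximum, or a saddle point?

The Hessian is constant: H = [[-2, 4, -2], [4, -2, 0], [-2, 0, 4]].
Leading principal minors: Δ₁ = -2, Δ₂ = -12, Δ₃ = -40.
The minors fit neither the all-positive nor the alternating-sign pattern, so H is indefinite: a saddle point.

saddle point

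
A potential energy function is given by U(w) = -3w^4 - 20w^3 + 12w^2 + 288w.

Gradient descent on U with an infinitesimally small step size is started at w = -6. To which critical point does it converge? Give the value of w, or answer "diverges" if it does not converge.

diverges

U'(w) = -12(w - 2)(w + 3)(w + 4), so U'(-6) = 576.
Gradient descent moves in the -U' direction, i.e. w is decreasing.
There is no critical point below w=-6, and U' keeps the same sign, so the iterate runs off to −∞.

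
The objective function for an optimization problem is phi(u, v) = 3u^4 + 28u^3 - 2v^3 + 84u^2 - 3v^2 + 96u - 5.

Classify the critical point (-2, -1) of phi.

The mixed partial ∂²phi/∂u∂v is 0, so the Hessian at any point is diag(phi_uu, phi_vv) = diag(12(3u^2 + 14u + 14), -6(2v + 1)).
At (-2, -1): H = diag(-24, 6).
The eigenvalues have opposite signs, so H is indefinite: a saddle point.

saddle point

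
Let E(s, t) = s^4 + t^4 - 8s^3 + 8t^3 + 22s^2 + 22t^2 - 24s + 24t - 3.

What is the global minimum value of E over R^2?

-21

E(s,t) separates as P(s) + Q(t) − 3, so its minimum is min P + min Q − 3.
P'(s) = 4(s - 3)(s - 2)(s - 1) vanishes at s ∈ {1, 2, 3}; Q'(t) = 4(t + 1)(t + 2)(t + 3) vanishes at t ∈ {-3, -2, -1}.
Local minima of P (where P''>0): P(1)=-9, P(3)=-9. Local minima of Q: Q(-3)=-9, Q(-1)=-9.
So the global minimum of E is P(1) + Q(-3) − 3 = -9 − 9 − 3 = -21, attained at (1, -3).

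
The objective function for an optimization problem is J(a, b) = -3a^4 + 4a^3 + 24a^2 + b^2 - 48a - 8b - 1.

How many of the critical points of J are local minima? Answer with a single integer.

J separates as a function of a plus a function of b, so ∇J=0 decouples.
∂J/∂a = -12(a - 2)(a - 1)(a + 2) = 0 at a ∈ {-2, 1, 2}; ∂J/∂b = 2(b - 4) = 0 at b ∈ {4}.
The Hessian is diagonal: diag(J_aa, J_bb). Second derivatives: J_aa(-2)=-144, J_aa(1)=36, J_aa(2)=-48; J_bb(4)=2.
Local minima occur where both diagonal entries positive: (1, 4). Count: 1.

1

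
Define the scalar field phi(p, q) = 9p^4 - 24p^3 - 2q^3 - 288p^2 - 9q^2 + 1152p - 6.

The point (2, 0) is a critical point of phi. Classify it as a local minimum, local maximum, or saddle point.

The mixed partial ∂²phi/∂p∂q is 0, so the Hessian at any point is diag(phi_pp, phi_qq) = diag(36(3p^2 - 4p - 16), -6(2q + 3)).
At (2, 0): H = diag(-432, -18).
Both eigenvalues are negative, so H is negative definite: a local maximum.

local maximum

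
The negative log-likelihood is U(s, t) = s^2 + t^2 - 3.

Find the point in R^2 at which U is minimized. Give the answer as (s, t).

U(s,t) separates as P(s) + Q(t) − 3, so its minimum is min P + min Q − 3.
P'(s) = 2s vanishes at s ∈ {0}; Q'(t) = 2t vanishes at t ∈ {0}.
Local minima of P (where P''>0): P(0)=0. Local minima of Q: Q(0)=0.
So the global minimum of U is P(0) + Q(0) − 3 = 0 + 0 − 3 = -3, attained at (0, 0).

(0, 0)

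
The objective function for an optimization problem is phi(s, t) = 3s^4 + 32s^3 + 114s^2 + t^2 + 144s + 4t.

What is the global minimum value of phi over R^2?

phi(s,t) separates as P(s) + Q(t), so its minimum is min P + min Q.
P'(s) = 12(s + 1)(s + 3)(s + 4) vanishes at s ∈ {-4, -3, -1}; Q'(t) = 2(t + 2) vanishes at t ∈ {-2}.
Local minima of P (where P''>0): P(-4)=-32, P(-1)=-59. Local minima of Q: Q(-2)=-4.
So the global minimum of phi is P(-1) + Q(-2) = -59 − 4 = -63, attained at (-1, -2).

-63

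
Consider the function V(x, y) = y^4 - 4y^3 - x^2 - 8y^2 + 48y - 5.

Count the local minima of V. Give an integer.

V separates as a function of x plus a function of y, so ∇V=0 decouples.
∂V/∂x = -2x = 0 at x ∈ {0}; ∂V/∂y = 4(y - 3)(y - 2)(y + 2) = 0 at y ∈ {-2, 2, 3}.
The Hessian is diagonal: diag(V_xx, V_yy). Second derivatives: V_xx(0)=-2; V_yy(-2)=80, V_yy(2)=-16, V_yy(3)=20.
Local minima occur where both diagonal entries positive: none. Count: 0.

0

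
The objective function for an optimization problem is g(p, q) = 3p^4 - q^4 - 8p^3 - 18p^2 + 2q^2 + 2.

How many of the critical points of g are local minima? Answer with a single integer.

2

g separates as a function of p plus a function of q, so ∇g=0 decouples.
∂g/∂p = 12p(p - 3)(p + 1) = 0 at p ∈ {-1, 0, 3}; ∂g/∂q = -4q(q - 1)(q + 1) = 0 at q ∈ {-1, 0, 1}.
The Hessian is diagonal: diag(g_pp, g_qq). Second derivatives: g_pp(-1)=48, g_pp(0)=-36, g_pp(3)=144; g_qq(-1)=-8, g_qq(0)=4, g_qq(1)=-8.
Local minima occur where both diagonal entries positive: (-1, 0), (3, 0). Count: 2.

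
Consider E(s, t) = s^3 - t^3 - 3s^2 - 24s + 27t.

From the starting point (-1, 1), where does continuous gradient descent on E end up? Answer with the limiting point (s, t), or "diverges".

E is separable, so gradient descent decouples: s follows -∂E/∂s, t follows -∂E/∂t.
∂E/∂s = 3(s - 4)(s + 2); at s=-1 this is -15, so s increases.
∂E/∂t = -3(t - 3)(t + 3); at t=1 this is 24, so t decreases.
s converges to its nearest critical value 4 (a local min of the s-part); t converges to -3. The iterate converges to (4, -3).

(4, -3)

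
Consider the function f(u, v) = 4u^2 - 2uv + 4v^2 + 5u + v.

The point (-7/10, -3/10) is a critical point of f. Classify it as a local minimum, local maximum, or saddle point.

The Hessian of f is constant: H = [[8, -2], [-2, 8]].
det(H) = 8·8 − (-2)² = 60.
det(H) > 0 and tr(H) = 16 > 0, so H is positive definite and the point is a local minimum.

local minimum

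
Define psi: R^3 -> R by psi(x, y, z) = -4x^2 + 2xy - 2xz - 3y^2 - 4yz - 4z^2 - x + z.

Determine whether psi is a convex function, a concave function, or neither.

concave

psi is quadratic, so its Hessian is the constant matrix H = [[-8, 2, -2], [2, -6, -4], [-2, -4, -8]].
Leading principal minors: -8, 44, -168.
Signs alternate −, +, − ⇒ H ≺ 0 ⇒ concave.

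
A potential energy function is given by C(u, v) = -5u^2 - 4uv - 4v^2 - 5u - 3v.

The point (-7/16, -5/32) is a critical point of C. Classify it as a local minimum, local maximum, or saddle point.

local maximum

The Hessian of C is constant: H = [[-10, -4], [-4, -8]].
det(H) = (-10)·(-8) − (-4)² = 64.
det(H) > 0 and tr(H) = -18 < 0, so H is negative definite and the point is a local maximum.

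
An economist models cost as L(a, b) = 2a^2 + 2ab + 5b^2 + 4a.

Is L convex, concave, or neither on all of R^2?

L is quadratic, so its Hessian is the constant matrix H = [[4, 2], [2, 10]].
det(H) = 36, tr(H) = 14.
det(H) > 0 and tr(H) > 0, so H is positive definite everywhere: convex.

convex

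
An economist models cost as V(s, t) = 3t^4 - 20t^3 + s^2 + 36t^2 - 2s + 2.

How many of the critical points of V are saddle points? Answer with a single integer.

1

V separates as a function of s plus a function of t, so ∇V=0 decouples.
∂V/∂s = 2(s - 1) = 0 at s ∈ {1}; ∂V/∂t = 12t(t - 3)(t - 2) = 0 at t ∈ {0, 2, 3}.
The Hessian is diagonal: diag(V_ss, V_tt). Second derivatives: V_ss(1)=2; V_tt(0)=72, V_tt(2)=-24, V_tt(3)=36.
Saddle points occur where the two diagonal entries have opposite signs: (1, 2). Count: 1.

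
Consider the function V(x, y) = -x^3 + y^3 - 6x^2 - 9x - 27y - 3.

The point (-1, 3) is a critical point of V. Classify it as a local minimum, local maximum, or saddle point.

saddle point

The mixed partial ∂²V/∂x∂y is 0, so the Hessian at any point is diag(V_xx, V_yy) = diag(-6(x + 2), 6y).
At (-1, 3): H = diag(-6, 18).
The eigenvalues have opposite signs, so H is indefinite: a saddle point.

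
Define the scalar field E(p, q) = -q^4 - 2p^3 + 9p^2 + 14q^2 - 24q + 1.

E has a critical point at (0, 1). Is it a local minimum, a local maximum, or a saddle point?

local minimum

The mixed partial ∂²E/∂p∂q is 0, so the Hessian at any point is diag(E_pp, E_qq) = diag(6(-2p + 3), 4(-3q^2 + 7)).
At (0, 1): H = diag(18, 16).
Both eigenvalues are positive, so H is positive definite: a local minimum.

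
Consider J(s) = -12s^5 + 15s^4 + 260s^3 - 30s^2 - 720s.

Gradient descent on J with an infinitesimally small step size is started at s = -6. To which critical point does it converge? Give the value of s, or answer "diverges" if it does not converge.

J'(s) = -60(s - 4)(s - 1)(s + 1)(s + 3), so J'(-6) = -63000.
Gradient descent moves in the -J' direction, i.e. s is increasing.
The nearest critical point in that direction is s = -3, where J'' = 3360 > 0 (a local minimum). The iterate converges there.

-3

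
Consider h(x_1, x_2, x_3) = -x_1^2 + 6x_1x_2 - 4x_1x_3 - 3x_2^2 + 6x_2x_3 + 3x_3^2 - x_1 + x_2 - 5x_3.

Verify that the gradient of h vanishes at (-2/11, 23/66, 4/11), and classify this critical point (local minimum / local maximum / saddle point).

saddle point

∇h = (-2x_1 + 6x_2 - 4x_3 - 1, 6x_1 - 6x_2 + 6x_3 + 1, -4x_1 + 6x_2 + 6x_3 - 5); substituting (-2/11, 23/66, 4/11) gives ∇h = (0, 0, 0), so (-2/11, 23/66, 4/11) is indeed a critical point.
The Hessian is constant: H = [[-2, 6, -4], [6, -6, 6], [-4, 6, 6]].
Leading principal minors: Δ₁ = -2, Δ₂ = -24, Δ₃ = -264.
The minors fit neither the all-positive nor the alternating-sign pattern, so H is indefinite: a saddle point.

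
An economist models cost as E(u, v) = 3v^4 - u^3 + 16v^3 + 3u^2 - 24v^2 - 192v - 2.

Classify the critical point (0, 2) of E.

The mixed partial ∂²E/∂u∂v is 0, so the Hessian at any point is diag(E_uu, E_vv) = diag(6(-u + 1), 12(3v^2 + 8v - 4)).
At (0, 2): H = diag(6, 288).
Both eigenvalues are positive, so H is positive definite: a local minimum.

local minimum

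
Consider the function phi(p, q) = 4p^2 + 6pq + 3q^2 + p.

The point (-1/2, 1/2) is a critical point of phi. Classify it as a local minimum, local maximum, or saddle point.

local minimum

The Hessian of phi is constant: H = [[8, 6], [6, 6]].
det(H) = 8·6 − 6² = 12.
det(H) > 0 and tr(H) = 14 > 0, so H is positive definite and the point is a local minimum.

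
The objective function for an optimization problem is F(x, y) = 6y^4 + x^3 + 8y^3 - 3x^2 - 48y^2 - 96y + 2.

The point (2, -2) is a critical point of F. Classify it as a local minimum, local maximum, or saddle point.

The mixed partial ∂²F/∂x∂y is 0, so the Hessian at any point is diag(F_xx, F_yy) = diag(6(x - 1), 24(3y^2 + 2y - 4)).
At (2, -2): H = diag(6, 96).
Both eigenvalues are positive, so H is positive definite: a local minimum.

local minimum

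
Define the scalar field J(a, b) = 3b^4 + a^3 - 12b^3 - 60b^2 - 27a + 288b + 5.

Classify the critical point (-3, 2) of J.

The mixed partial ∂²J/∂a∂b is 0, so the Hessian at any point is diag(J_aa, J_bb) = diag(6a, 12(3b^2 - 6b - 10)).
At (-3, 2): H = diag(-18, -120).
Both eigenvalues are negative, so H is negative definite: a local maximum.

local maximum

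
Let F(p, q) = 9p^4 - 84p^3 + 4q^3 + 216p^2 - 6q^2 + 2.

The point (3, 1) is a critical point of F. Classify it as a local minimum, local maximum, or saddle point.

The mixed partial ∂²F/∂p∂q is 0, so the Hessian at any point is diag(F_pp, F_qq) = diag(36(3p^2 - 14p + 12), 12(2q - 1)).
At (3, 1): H = diag(-108, 12).
The eigenvalues have opposite signs, so H is indefinite: a saddle point.

saddle point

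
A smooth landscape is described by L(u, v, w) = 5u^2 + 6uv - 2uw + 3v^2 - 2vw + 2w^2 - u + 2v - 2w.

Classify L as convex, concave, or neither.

convex

L is quadratic, so its Hessian is the constant matrix H = [[10, 6, -2], [6, 6, -2], [-2, -2, 4]].
Leading principal minors: 10, 24, 80.
All positive ⇒ H ≻ 0 ⇒ convex.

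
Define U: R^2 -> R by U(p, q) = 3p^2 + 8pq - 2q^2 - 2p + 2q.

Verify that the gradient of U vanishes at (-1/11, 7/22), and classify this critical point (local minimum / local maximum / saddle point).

saddle point

∇U = (6p + 8q - 2, 8p - 4q + 2); substituting (-1/11, 7/22) gives ∇U = (0, 0), so (-1/11, 7/22) is indeed a critical point.
The Hessian of U is constant: H = [[6, 8], [8, -4]].
det(H) = 6·(-4) − 8² = -88.
Since det(H) < 0, H is indefinite and the critical point is a saddle point.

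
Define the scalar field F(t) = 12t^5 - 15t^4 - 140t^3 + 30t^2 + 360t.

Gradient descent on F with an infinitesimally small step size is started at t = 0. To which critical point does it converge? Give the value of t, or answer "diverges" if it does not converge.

-1

F'(t) = 60(t - 3)(t - 1)(t + 1)(t + 2), so F'(0) = 360.
Gradient descent moves in the -F' direction, i.e. t is decreasing.
The nearest critical point in that direction is t = -1, where F'' = 480 > 0 (a local minimum). The iterate converges there.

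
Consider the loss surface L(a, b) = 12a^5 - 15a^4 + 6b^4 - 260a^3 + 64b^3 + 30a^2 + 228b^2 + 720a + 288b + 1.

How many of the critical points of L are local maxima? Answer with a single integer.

2

L separates as a function of a plus a function of b, so ∇L=0 decouples.
∂L/∂a = 60(a - 4)(a - 1)(a + 1)(a + 3) = 0 at a ∈ {-3, -1, 1, 4}; ∂L/∂b = 24(b + 1)(b + 3)(b + 4) = 0 at b ∈ {-4, -3, -1}.
The Hessian is diagonal: diag(L_aa, L_bb). Second derivatives: L_aa(-3)=-3360, L_aa(-1)=1200, L_aa(1)=-1440, L_aa(4)=6300; L_bb(-4)=72, L_bb(-3)=-48, L_bb(-1)=144.
Local maxima occur where both diagonal entries negative: (-3, -3), (1, -3). Count: 2.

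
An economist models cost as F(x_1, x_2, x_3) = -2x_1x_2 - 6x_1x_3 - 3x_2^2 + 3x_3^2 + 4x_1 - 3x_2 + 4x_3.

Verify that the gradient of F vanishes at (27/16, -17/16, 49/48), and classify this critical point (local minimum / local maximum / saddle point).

saddle point

∇F = (-2x_2 - 6x_3 + 4, -2x_1 - 6x_2 - 3, -6x_1 + 6x_3 + 4); substituting (27/16, -17/16, 49/48) gives ∇F = (0, 0, 0), so (27/16, -17/16, 49/48) is indeed a critical point.
The Hessian is constant: H = [[0, -2, -6], [-2, -6, 0], [-6, 0, 6]].
Leading principal minors: Δ₁ = 0, Δ₂ = -4, Δ₃ = 192.
The minors fit neither the all-positive nor the alternating-sign pattern, so H is indefinite: a saddle point.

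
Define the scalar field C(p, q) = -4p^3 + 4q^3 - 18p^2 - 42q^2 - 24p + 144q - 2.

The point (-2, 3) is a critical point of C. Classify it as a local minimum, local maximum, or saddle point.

saddle point

The mixed partial ∂²C/∂p∂q is 0, so the Hessian at any point is diag(C_pp, C_qq) = diag(-12(2p + 3), 12(2q - 7)).
At (-2, 3): H = diag(12, -12).
The eigenvalues have opposite signs, so H is indefinite: a saddle point.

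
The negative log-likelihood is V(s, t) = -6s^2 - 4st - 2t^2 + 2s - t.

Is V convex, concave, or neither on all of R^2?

concave

V is quadratic, so its Hessian is the constant matrix H = [[-12, -4], [-4, -4]].
det(H) = 32, tr(H) = -16.
det(H) > 0 and tr(H) < 0, so H is negative definite everywhere: concave.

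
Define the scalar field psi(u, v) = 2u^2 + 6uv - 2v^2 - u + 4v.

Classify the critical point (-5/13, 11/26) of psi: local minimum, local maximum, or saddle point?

The Hessian of psi is constant: H = [[4, 6], [6, -4]].
det(H) = 4·(-4) − 6² = -52.
Since det(H) < 0, H is indefinite and the critical point is a saddle point.

saddle point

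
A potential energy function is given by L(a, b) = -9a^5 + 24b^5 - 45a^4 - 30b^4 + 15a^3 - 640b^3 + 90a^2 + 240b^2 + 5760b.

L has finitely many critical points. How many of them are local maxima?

L separates as a function of a plus a function of b, so ∇L=0 decouples.
∂L/∂a = -45a(a - 1)(a + 1)(a + 4) = 0 at a ∈ {-4, -1, 0, 1}; ∂L/∂b = 120(b - 4)(b - 2)(b + 2)(b + 3) = 0 at b ∈ {-3, -2, 2, 4}.
The Hessian is diagonal: diag(L_aa, L_bb). Second derivatives: L_aa(-4)=2700, L_aa(-1)=-270, L_aa(0)=180, L_aa(1)=-450; L_bb(-3)=-4200, L_bb(-2)=2880, L_bb(2)=-4800, L_bb(4)=10080.
Local maxima occur where both diagonal entries negative: (-1, -3), (-1, 2), (1, -3), (1, 2). Count: 4.

4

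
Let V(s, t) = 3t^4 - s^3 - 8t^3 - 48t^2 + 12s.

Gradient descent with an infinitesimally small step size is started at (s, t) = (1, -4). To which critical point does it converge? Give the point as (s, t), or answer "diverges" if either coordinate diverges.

V is separable, so gradient descent decouples: s follows -∂V/∂s, t follows -∂V/∂t.
∂V/∂s = -3(s - 2)(s + 2); at s=1 this is 9, so s decreases.
∂V/∂t = 12t(t - 4)(t + 2); at t=-4 this is -768, so t increases.
s converges to its nearest critical value -2 (a local min of the s-part); t converges to -2. The iterate converges to (-2, -2).

(-2, -2)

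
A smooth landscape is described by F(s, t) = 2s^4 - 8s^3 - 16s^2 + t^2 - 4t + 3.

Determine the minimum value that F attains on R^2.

-257

F(s,t) separates as P(s) + Q(t) + 3, so its minimum is min P + min Q + 3.
P'(s) = 8s(s - 4)(s + 1) vanishes at s ∈ {-1, 0, 4}; Q'(t) = 2(t - 2) vanishes at t ∈ {2}.
Local minima of P (where P''>0): P(-1)=-6, P(4)=-256. Local minima of Q: Q(2)=-4.
So the global minimum of F is P(4) + Q(2) + 3 = -256 − 4 + 3 = -257, attained at (4, 2).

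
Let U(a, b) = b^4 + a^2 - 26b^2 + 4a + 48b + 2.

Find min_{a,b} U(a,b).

U(a,b) separates as P(a) + Q(b) + 2, so its minimum is min P + min Q + 2.
P'(a) = 2a + 4 vanishes at a ∈ {-2}; Q'(b) = 4(b - 3)(b - 1)(b + 4) vanishes at b ∈ {-4, 1, 3}.
Local minima of P (where P''>0): P(-2)=-4. Local minima of Q: Q(-4)=-352, Q(3)=-9.
So the global minimum of U is P(-2) + Q(-4) + 2 = -4 − 352 + 2 = -354, attained at (-2, -4).

-354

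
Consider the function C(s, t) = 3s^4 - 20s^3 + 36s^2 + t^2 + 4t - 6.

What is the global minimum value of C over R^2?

C(s,t) separates as P(s) + Q(t) − 6, so its minimum is min P + min Q − 6.
P'(s) = 12s(s - 3)(s - 2) vanishes at s ∈ {0, 2, 3}; Q'(t) = 2(t + 2) vanishes at t ∈ {-2}.
Local minima of P (where P''>0): P(0)=0, P(3)=27. Local minima of Q: Q(-2)=-4.
So the global minimum of C is P(0) + Q(-2) − 6 = 0 − 4 − 6 = -10, attained at (0, -2).

-10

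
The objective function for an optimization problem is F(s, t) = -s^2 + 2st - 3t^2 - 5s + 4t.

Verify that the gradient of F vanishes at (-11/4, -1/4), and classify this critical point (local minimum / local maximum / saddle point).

∇F = (-2s + 2t - 5, 2s - 6t + 4); substituting (-11/4, -1/4) gives ∇F = (0, 0), so (-11/4, -1/4) is indeed a critical point.
The Hessian of F is constant: H = [[-2, 2], [2, -6]].
det(H) = (-2)·(-6) − 2² = 8.
det(H) > 0 and tr(H) = -8 < 0, so H is negative definite and the point is a local maximum.

local maximum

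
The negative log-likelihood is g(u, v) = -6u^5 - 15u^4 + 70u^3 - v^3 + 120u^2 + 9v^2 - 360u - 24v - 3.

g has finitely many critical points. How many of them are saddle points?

g separates as a function of u plus a function of v, so ∇g=0 decouples.
∂g/∂u = -30(u - 2)(u - 1)(u + 2)(u + 3) = 0 at u ∈ {-3, -2, 1, 2}; ∂g/∂v = -3(v - 4)(v - 2) = 0 at v ∈ {2, 4}.
The Hessian is diagonal: diag(g_uu, g_vv). Second derivatives: g_uu(-3)=600, g_uu(-2)=-360, g_uu(1)=360, g_uu(2)=-600; g_vv(2)=6, g_vv(4)=-6.
Saddle points occur where the two diagonal entries have opposite signs: (-3, 4), (-2, 2), (1, 4), (2, 2). Count: 4.

4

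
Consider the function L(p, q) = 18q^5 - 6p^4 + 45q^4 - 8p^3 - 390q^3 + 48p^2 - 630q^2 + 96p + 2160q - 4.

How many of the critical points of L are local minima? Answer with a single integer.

2

L separates as a function of p plus a function of q, so ∇L=0 decouples.
∂L/∂p = -24(p - 2)(p + 1)(p + 2) = 0 at p ∈ {-2, -1, 2}; ∂L/∂q = 90(q - 3)(q - 1)(q + 2)(q + 4) = 0 at q ∈ {-4, -2, 1, 3}.
The Hessian is diagonal: diag(L_pp, L_qq). Second derivatives: L_pp(-2)=-96, L_pp(-1)=72, L_pp(2)=-288; L_qq(-4)=-6300, L_qq(-2)=2700, L_qq(1)=-2700, L_qq(3)=6300.
Local minima occur where both diagonal entries positive: (-1, -2), (-1, 3). Count: 2.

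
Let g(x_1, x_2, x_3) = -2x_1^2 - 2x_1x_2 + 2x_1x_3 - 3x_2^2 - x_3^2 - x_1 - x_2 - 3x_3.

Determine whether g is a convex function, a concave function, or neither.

concave

g is quadratic, so its Hessian is the constant matrix H = [[-4, -2, 2], [-2, -6, 0], [2, 0, -2]].
Leading principal minors: -4, 20, -16.
Signs alternate −, +, − ⇒ H ≺ 0 ⇒ concave.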